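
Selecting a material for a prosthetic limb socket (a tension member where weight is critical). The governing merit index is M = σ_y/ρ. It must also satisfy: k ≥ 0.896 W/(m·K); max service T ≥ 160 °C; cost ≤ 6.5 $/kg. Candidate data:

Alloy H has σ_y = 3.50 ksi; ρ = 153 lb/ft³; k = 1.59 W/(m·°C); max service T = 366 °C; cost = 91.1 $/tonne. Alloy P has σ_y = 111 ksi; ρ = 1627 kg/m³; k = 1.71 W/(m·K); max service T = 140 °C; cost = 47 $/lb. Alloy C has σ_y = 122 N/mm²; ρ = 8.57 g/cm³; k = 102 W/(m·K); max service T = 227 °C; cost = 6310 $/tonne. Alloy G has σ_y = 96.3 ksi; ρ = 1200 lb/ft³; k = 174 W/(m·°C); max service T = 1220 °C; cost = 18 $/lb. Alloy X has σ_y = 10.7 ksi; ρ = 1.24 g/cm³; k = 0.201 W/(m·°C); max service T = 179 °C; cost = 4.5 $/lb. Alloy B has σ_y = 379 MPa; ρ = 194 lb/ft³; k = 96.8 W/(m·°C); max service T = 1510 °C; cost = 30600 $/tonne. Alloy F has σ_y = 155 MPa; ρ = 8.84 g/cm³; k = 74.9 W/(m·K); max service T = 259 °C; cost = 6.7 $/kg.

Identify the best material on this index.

Screen on constraints: k ≥ 0.896 W/(m·K); max service T ≥ 160 °C; cost ≤ 6.5 $/kg. Survivors: alloy H, alloy C.
In SI units:
  alloy H: σ_y = 24.13 MPa, ρ = 2451 kg/m³
  alloy C: σ_y = 122.0 MPa, ρ = 8570 kg/m³
  alloy C: M = 14.2 kN·m/kg
  alloy H: M = 9.85 kN·m/kg
The maximum is for alloy C.

alloy C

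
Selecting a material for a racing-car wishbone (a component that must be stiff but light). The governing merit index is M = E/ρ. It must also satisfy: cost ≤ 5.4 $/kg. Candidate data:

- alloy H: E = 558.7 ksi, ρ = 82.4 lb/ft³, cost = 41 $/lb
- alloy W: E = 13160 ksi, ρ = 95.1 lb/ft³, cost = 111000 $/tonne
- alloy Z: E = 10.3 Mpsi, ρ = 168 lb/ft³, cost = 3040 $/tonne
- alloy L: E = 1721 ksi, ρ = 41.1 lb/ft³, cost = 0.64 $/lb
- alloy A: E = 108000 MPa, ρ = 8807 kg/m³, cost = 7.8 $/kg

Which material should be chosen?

Screen on constraints: cost ≤ 5.4 $/kg. Survivors: alloy Z, alloy L.
Putting every candidate on a common basis:
  alloy Z: E = 71.02 GPa, ρ = 2691 kg/m³
  alloy L: E = 11.87 GPa, ρ = 658.4 kg/m³
  alloy Z: M = 26.4 MN·m/kg
  alloy L: M = 18.0 MN·m/kg
Alloy Z ranks first.

alloy Z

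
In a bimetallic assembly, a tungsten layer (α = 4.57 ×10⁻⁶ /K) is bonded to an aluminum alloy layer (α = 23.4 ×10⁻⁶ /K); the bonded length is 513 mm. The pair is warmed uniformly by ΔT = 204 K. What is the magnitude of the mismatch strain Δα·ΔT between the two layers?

Δα = |4.57 − 23.4|×10⁻⁶/K = 18.8×10⁻⁶/K.
Mismatch strain = Δα·ΔT = 18.8×10⁻⁶ × 204.0 = 3.84×10⁻³.

3.84×10⁻³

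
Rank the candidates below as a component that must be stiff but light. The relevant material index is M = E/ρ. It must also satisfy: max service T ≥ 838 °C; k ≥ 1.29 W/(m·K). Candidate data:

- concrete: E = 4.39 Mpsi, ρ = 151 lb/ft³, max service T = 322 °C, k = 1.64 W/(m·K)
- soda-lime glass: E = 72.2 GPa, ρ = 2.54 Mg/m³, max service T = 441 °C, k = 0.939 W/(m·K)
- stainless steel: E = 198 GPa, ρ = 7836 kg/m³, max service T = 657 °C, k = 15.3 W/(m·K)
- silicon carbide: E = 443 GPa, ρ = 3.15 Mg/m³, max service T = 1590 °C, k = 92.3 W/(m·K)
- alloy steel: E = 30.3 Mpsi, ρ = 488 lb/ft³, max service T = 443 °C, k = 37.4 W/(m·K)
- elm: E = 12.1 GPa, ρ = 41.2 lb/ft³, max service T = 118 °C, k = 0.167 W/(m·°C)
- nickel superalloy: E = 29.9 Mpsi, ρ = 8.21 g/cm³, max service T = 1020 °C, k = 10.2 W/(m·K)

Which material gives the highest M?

silicon carbide

Screen on constraints: max service T ≥ 838 °C; k ≥ 1.29 W/(m·K). Survivors: silicon carbide, nickel superalloy.
After converting to SI:
  silicon carbide: E = 443.0 GPa, ρ = 3150 kg/m³
  nickel superalloy: E = 206.2 GPa, ρ = 8210 kg/m³
  silicon carbide: M = 141 MN·m/kg
  nickel superalloy: M = 25.1 MN·m/kg
Highest index: silicon carbide.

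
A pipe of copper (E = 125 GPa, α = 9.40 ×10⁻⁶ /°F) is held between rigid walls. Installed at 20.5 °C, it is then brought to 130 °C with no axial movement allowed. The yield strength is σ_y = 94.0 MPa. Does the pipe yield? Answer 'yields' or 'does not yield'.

yields

α = 9.40×10⁻⁶/°F × 9/5 = 16.9×10⁻⁶/K.
ΔT = 109.5 K. Constrained thermal stress σ = E·α·ΔT = 125.0×10³ MPa × 16.9×10⁻⁶ × 109.5 = 232 MPa (compressive).
Compare to σ_y = 94.0 MPa: σ ≥ σ_y, so it yields.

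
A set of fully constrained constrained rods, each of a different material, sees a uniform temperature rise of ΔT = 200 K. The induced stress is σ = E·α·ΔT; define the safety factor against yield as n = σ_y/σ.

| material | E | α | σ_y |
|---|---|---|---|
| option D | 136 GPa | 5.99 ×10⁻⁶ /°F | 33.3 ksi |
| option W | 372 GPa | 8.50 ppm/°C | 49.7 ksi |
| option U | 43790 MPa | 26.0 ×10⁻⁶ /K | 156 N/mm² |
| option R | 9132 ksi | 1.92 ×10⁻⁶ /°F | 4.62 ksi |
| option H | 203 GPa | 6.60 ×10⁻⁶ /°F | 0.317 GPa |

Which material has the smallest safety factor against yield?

In consistent units (E in GPa, α in ×10⁻⁶/K, σ_y in MPa):
  option D: E = 136.0, α = 10.8, σ_y = 229.6 → σ = 293 MPa, n = 0.783
  option W: E = 372.0, α = 8.50, σ_y = 342.7 → σ = 632 MPa, n = 0.542
  option U: E = 43.79, α = 26.0, σ_y = 156.0 → σ = 228 MPa, n = 0.685
  option R: E = 62.96, α = 3.46, σ_y = 31.85 → σ = 43.5 MPa, n = 0.732
  option H: E = 203.0, α = 11.9, σ_y = 317.0 → σ = 482 MPa, n = 0.657
Option W has the lowest safety factor, n = 0.542.

option W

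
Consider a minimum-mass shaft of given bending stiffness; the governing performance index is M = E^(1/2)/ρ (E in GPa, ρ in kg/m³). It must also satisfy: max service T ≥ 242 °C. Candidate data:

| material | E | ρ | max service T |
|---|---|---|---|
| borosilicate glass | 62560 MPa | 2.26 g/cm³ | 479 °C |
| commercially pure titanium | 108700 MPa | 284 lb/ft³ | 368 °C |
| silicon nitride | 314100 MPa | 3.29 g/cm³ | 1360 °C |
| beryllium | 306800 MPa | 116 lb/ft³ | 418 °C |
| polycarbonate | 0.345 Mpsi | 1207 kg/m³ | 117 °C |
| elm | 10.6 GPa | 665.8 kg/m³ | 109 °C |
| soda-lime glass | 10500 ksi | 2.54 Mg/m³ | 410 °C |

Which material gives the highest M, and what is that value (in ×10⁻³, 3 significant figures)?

beryllium, M = 9.43×10⁻³

Screen on constraints: max service T ≥ 242 °C. Survivors: borosilicate glass, commercially pure titanium, silicon nitride, beryllium, soda-lime glass.
Normalizing units and computing the index:
  borosilicate glass: E = 62.56 GPa, ρ = 2260 kg/m³
  commercially pure titanium: E = 108.7 GPa, ρ = 4549 kg/m³
  silicon nitride: E = 314.1 GPa, ρ = 3290 kg/m³
  beryllium: E = 306.8 GPa, ρ = 1858 kg/m³
  soda-lime glass: E = 72.39 GPa, ρ = 2540 kg/m³
  beryllium: M = 9.43×10⁻³
  silicon nitride: M = 5.39×10⁻³
  borosilicate glass: M = 3.50×10⁻³
  soda-lime glass: M = 3.35×10⁻³
  commercially pure titanium: M = 2.29×10⁻³
Highest index: beryllium.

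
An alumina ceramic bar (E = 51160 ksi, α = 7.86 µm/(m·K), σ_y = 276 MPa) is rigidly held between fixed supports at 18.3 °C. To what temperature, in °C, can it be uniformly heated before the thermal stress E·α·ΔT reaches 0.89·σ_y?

107 °C

E = 51160 ksi = 352.7 GPa.
E·α·ΔT = 245.6 MPa ⇒ ΔT = 245.6 / (352.7×10³ × 7.86×10⁻⁶) = 88.60 K.
T = 18.3 + 88.60 = 106.9 °C.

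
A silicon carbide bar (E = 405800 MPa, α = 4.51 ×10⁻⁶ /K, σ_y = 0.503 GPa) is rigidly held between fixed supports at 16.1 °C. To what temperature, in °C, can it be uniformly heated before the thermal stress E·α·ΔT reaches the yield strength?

E = 405800 MPa = 405.8 GPa.
σ_y = 0.503 GPa = 503.0 MPa.
E·α·ΔT = 503.0 MPa ⇒ ΔT = 503.0 / (405.8×10³ × 4.51×10⁻⁶) = 274.8 K.
T = 16.1 + 274.8 = 290.9 °C.

291 °C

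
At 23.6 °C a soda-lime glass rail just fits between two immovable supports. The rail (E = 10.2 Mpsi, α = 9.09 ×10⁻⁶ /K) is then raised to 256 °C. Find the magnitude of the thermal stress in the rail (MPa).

E = 10.2 Mpsi = 70.33 GPa.
ΔT = 232.4 K. Constrained thermal stress σ = E·α·ΔT = 70.33×10³ MPa × 9.09×10⁻⁶ × 232.4 = 149 MPa (compressive).

149 MPa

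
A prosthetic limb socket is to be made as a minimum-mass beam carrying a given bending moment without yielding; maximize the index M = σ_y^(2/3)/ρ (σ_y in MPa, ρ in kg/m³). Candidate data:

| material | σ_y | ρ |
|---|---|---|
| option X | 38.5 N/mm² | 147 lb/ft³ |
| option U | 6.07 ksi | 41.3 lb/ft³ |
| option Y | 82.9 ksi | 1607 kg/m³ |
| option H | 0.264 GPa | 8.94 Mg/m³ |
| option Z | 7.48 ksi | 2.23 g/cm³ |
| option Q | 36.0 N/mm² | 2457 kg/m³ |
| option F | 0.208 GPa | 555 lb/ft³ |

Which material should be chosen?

Normalizing units and computing the index:
  option X: σ_y = 38.50 MPa, ρ = 2355 kg/m³
  option U: σ_y = 41.85 MPa, ρ = 661.6 kg/m³
  option Y: σ_y = 571.6 MPa, ρ = 1607 kg/m³
  option H: σ_y = 264.0 MPa, ρ = 8940 kg/m³
  option Z: σ_y = 51.57 MPa, ρ = 2230 kg/m³
  option Q: σ_y = 36.00 MPa, ρ = 2457 kg/m³
  option F: σ_y = 208.0 MPa, ρ = 8890 kg/m³
  option Y: M = 42.9×10⁻³
  option U: M = 18.2×10⁻³
  option Z: M = 6.21×10⁻³
  option X: M = 4.84×10⁻³
  option H: M = 4.60×10⁻³
  option Q: M = 4.44×10⁻³
  option F: M = 3.95×10⁻³
Option Y ranks first.

option Y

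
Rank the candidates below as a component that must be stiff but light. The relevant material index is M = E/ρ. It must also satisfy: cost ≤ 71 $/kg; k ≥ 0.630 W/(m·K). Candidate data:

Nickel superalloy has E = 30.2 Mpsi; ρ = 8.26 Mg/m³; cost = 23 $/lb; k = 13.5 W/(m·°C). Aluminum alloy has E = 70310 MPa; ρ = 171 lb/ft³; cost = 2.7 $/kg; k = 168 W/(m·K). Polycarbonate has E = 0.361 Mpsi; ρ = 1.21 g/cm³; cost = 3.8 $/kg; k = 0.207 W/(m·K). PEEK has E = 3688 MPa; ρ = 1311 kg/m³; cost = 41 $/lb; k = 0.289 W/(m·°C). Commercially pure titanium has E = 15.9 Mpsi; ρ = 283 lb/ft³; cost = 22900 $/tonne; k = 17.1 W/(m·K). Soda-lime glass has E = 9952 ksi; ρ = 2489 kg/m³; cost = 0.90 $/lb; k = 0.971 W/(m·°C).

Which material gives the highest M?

Screen on constraints: cost ≤ 71 $/kg; k ≥ 0.630 W/(m·K). Survivors: nickel superalloy, aluminum alloy, commercially pure titanium, soda-lime glass.
Normalizing units and computing the index:
  nickel superalloy: E = 208.2 GPa, ρ = 8260 kg/m³
  aluminum alloy: E = 70.31 GPa, ρ = 2739 kg/m³
  commercially pure titanium: E = 109.6 GPa, ρ = 4533 kg/m³
  soda-lime glass: E = 68.62 GPa, ρ = 2489 kg/m³
  soda-lime glass: M = 27.6 MN·m/kg
  aluminum alloy: M = 25.7 MN·m/kg
  nickel superalloy: M = 25.2 MN·m/kg
  commercially pure titanium: M = 24.2 MN·m/kg
Soda-lime glass has the largest M.

soda-lime glass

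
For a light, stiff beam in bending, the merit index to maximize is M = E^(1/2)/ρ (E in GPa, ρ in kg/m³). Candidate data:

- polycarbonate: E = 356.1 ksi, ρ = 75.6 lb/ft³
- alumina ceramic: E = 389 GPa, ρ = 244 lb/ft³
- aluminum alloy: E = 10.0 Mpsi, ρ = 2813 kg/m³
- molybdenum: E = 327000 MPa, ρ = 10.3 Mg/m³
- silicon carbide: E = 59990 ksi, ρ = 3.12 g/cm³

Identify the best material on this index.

silicon carbide

Normalizing units and computing the index:
  polycarbonate: E = 2.455 GPa, ρ = 1211 kg/m³
  alumina ceramic: E = 389.0 GPa, ρ = 3909 kg/m³
  aluminum alloy: E = 68.95 GPa, ρ = 2813 kg/m³
  molybdenum: E = 327.0 GPa, ρ = 10300 kg/m³
  silicon carbide: E = 413.6 GPa, ρ = 3120 kg/m³
  silicon carbide: M = 6.52×10⁻³
  alumina ceramic: M = 5.05×10⁻³
  aluminum alloy: M = 2.95×10⁻³
  molybdenum: M = 1.76×10⁻³
  polycarbonate: M = 1.29×10⁻³
Highest index: silicon carbide.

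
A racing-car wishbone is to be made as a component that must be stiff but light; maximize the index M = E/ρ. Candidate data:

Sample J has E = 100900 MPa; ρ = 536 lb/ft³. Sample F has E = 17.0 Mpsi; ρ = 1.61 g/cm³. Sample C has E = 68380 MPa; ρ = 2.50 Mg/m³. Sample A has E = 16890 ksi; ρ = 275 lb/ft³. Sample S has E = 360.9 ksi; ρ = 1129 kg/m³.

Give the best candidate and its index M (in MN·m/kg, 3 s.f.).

In SI units:
  sample J: E = 100.9 GPa, ρ = 8586 kg/m³
  sample F: E = 117.2 GPa, ρ = 1610 kg/m³
  sample C: E = 68.38 GPa, ρ = 2500 kg/m³
  sample A: E = 116.5 GPa, ρ = 4405 kg/m³
  sample S: E = 2.488 GPa, ρ = 1129 kg/m³
  sample F: M = 72.8 MN·m/kg
  sample C: M = 27.4 MN·m/kg
  sample A: M = 26.4 MN·m/kg
  sample J: M = 11.8 MN·m/kg
  sample S: M = 2.20 MN·m/kg
Highest index: sample F.

sample F, M = 72.8 MN·m/kg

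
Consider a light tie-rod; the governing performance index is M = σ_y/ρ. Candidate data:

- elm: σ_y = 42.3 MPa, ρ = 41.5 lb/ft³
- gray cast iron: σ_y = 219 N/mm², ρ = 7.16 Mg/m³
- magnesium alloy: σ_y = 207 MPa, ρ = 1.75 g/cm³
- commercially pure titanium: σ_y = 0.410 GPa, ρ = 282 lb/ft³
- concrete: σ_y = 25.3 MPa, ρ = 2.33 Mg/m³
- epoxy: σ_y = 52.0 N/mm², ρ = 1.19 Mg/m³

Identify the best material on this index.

After converting to SI:
  elm: σ_y = 42.30 MPa, ρ = 664.8 kg/m³
  gray cast iron: σ_y = 219.0 MPa, ρ = 7160 kg/m³
  magnesium alloy: σ_y = 207.0 MPa, ρ = 1750 kg/m³
  commercially pure titanium: σ_y = 410.0 MPa, ρ = 4517 kg/m³
  concrete: σ_y = 25.30 MPa, ρ = 2330 kg/m³
  epoxy: σ_y = 52.00 MPa, ρ = 1190 kg/m³
  magnesium alloy: M = 118 kN·m/kg
  commercially pure titanium: M = 90.8 kN·m/kg
  elm: M = 63.6 kN·m/kg
  epoxy: M = 43.7 kN·m/kg
  gray cast iron: M = 30.6 kN·m/kg
  concrete: M = 10.9 kN·m/kg
The maximum is for magnesium alloy.

magnesium alloy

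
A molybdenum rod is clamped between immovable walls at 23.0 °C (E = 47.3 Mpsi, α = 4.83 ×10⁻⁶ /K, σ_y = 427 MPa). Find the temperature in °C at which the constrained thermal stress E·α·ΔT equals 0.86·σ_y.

256 °C

E = 47.3 Mpsi = 326.1 GPa.
E·α·ΔT = 367.2 MPa ⇒ ΔT = 367.2 / (326.1×10³ × 4.83×10⁻⁶) = 233.1 K.
T = 23.0 + 233.1 = 256.1 °C.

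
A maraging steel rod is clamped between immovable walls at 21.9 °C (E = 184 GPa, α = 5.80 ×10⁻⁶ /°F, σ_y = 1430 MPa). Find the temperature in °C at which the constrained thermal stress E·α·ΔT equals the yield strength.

766 °C

α = 5.80×10⁻⁶/°F × 9/5 = 10.4×10⁻⁶/K.
E·α·ΔT = 1430 MPa ⇒ ΔT = 1430 / (184.0×10³ × 10.4×10⁻⁶) = 744.4 K.
T = 21.9 + 744.4 = 766.3 °C.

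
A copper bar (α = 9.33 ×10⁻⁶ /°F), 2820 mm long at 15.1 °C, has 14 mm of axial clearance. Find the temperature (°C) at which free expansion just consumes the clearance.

311 °C

α = 9.33×10⁻⁶/°F × 9/5 = 16.8×10⁻⁶/K.
α·L₀·ΔT = 14.0 mm ⇒ ΔT = 14.0 / (16.8×10⁻⁶ × 2820.0) = 295.6 K.
T = 15.1 + 295.6 = 310.7 °C.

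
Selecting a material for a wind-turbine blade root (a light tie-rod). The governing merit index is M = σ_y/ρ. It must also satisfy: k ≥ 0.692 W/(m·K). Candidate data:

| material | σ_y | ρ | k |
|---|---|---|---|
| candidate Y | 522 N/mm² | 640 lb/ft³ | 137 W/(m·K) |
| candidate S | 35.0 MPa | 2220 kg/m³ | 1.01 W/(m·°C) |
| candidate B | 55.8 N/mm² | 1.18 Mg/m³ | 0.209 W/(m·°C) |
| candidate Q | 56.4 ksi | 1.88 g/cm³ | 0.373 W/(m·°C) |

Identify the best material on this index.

Screen on constraints: k ≥ 0.692 W/(m·K). Survivors: candidate Y, candidate S.
Putting every candidate on a common basis:
  candidate Y: σ_y = 522.0 MPa, ρ = 10250 kg/m³
  candidate S: σ_y = 35.00 MPa, ρ = 2220 kg/m³
  candidate Y: M = 50.9 kN·m/kg
  candidate S: M = 15.8 kN·m/kg
Candidate Y has the largest M.

candidate Y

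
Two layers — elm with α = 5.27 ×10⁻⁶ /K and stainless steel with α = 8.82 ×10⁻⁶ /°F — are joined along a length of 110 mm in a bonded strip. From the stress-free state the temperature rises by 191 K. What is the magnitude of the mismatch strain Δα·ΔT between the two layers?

stainless steel: α = 8.82×10⁻⁶/°F × 9/5 = 15.9×10⁻⁶/K.
Δα = |5.27 − 15.9|×10⁻⁶/K = 10.6×10⁻⁶/K.
Mismatch strain = Δα·ΔT = 10.6×10⁻⁶ × 191.0 = 2.03×10⁻³.

2.03×10⁻³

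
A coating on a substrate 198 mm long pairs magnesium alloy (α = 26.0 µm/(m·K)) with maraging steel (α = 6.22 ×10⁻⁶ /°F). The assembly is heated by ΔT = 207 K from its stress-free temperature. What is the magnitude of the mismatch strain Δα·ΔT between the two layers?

maraging steel: α = 6.22×10⁻⁶/°F × 9/5 = 11.2×10⁻⁶/K.
Δα = |26.0 − 11.2|×10⁻⁶/K = 14.8×10⁻⁶/K.
Mismatch strain = Δα·ΔT = 14.8×10⁻⁶ × 207.0 = 3.06×10⁻³.

3.06×10⁻³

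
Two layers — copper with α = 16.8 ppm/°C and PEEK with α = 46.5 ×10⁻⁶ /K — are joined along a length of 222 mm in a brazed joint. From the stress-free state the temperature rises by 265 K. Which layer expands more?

PEEK

α(copper) = 16.8×10⁻⁶/K vs α(PEEK) = 46.5×10⁻⁶/K.
Higher α expands more for the same ΔT: PEEK.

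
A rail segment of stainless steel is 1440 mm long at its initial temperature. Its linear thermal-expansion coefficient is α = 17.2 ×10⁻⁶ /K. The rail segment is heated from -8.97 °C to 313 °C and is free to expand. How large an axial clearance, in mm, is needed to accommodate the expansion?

ΔT = 313 − (-8.97) = 322.0 K.
ΔL = α·L₀·ΔT = 17.2×10⁻⁶ × 1440 mm × 322.0 K = 7.97 mm.

7.97 mm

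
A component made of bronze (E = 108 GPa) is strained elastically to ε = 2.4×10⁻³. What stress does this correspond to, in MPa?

259 MPa

σ = E·ε = 108000 MPa × 2.4×10⁻³ = 259 MPa.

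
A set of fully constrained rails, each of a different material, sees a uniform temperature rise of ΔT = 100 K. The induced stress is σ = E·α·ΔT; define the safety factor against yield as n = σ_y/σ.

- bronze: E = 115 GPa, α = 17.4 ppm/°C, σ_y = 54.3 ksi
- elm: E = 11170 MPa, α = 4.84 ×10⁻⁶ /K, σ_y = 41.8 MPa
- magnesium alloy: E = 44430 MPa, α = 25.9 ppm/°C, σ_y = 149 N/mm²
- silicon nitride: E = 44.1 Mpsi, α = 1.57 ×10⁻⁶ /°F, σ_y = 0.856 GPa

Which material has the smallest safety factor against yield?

magnesium alloy

With everything in SI (GPa, ×10⁻⁶/K, MPa):
  bronze: E = 115.0, α = 17.4, σ_y = 374.4 → σ = 200 MPa, n = 1.87
  elm: E = 11.17, α = 4.84, σ_y = 41.80 → σ = 5.41 MPa, n = 7.73
  magnesium alloy: E = 44.43, α = 25.9, σ_y = 149.0 → σ = 115 MPa, n = 1.29
  silicon nitride: E = 304.1, α = 2.83, σ_y = 856.0 → σ = 85.9 MPa, n = 9.96
Smallest n: magnesium alloy with n = 1.29.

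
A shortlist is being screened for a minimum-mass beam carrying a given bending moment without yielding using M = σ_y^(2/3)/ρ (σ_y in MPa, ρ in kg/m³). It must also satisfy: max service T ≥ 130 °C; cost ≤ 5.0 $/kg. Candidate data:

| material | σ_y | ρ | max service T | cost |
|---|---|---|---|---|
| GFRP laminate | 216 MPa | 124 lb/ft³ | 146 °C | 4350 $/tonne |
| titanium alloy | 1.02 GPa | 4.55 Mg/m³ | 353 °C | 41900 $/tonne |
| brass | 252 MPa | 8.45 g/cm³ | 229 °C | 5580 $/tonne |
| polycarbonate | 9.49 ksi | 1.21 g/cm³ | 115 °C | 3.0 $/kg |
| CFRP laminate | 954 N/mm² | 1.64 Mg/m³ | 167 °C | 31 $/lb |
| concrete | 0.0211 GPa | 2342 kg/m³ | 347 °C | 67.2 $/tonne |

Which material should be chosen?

Screen on constraints: max service T ≥ 130 °C; cost ≤ 5.0 $/kg. Survivors: GFRP laminate, concrete.
In SI units:
  GFRP laminate: σ_y = 216.0 MPa, ρ = 1986 kg/m³
  concrete: σ_y = 21.10 MPa, ρ = 2342 kg/m³
  GFRP laminate: M = 18.1×10⁻³
  concrete: M = 3.26×10⁻³
GFRP laminate has the largest M.

GFRP laminate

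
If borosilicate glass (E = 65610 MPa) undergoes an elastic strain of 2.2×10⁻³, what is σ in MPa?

144 MPa

E = 65610 MPa = 65.61 GPa.
σ = E·ε = 65610 MPa × 2.2×10⁻³ = 144 MPa.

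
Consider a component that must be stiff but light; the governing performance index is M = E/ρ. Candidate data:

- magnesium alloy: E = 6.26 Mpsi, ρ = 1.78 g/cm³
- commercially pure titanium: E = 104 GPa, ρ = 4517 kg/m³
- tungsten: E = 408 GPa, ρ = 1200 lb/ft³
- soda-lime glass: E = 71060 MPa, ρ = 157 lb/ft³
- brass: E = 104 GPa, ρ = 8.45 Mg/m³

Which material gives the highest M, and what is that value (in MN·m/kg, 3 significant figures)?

After converting to SI:
  magnesium alloy: E = 43.16 GPa, ρ = 1780 kg/m³
  commercially pure titanium: E = 104.0 GPa, ρ = 4517 kg/m³
  tungsten: E = 408.0 GPa, ρ = 19220 kg/m³
  soda-lime glass: E = 71.06 GPa, ρ = 2515 kg/m³
  brass: E = 104.0 GPa, ρ = 8450 kg/m³
  soda-lime glass: M = 28.3 MN·m/kg
  magnesium alloy: M = 24.2 MN·m/kg
  commercially pure titanium: M = 23.0 MN·m/kg
  tungsten: M = 21.2 MN·m/kg
  brass: M = 12.3 MN·m/kg
The maximum is for soda-lime glass.

soda-lime glass, M = 28.3 MN·m/kg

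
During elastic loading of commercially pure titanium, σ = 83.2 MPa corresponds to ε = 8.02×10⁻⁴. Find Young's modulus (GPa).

E = σ/ε = 83.2 MPa / 8.02×10⁻⁴ = 103700 MPa = 104 GPa.

104 GPa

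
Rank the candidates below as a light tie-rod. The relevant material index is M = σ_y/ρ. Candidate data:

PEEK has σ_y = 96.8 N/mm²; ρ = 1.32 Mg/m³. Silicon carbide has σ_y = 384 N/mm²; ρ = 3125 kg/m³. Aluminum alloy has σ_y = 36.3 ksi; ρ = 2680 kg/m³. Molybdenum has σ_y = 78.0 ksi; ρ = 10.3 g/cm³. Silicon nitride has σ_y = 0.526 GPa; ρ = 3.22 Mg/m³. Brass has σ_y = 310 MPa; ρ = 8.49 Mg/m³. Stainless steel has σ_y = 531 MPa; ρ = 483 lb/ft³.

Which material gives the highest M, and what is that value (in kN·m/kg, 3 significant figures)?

In SI units:
  PEEK: σ_y = 96.80 MPa, ρ = 1320 kg/m³
  silicon carbide: σ_y = 384.0 MPa, ρ = 3125 kg/m³
  aluminum alloy: σ_y = 250.3 MPa, ρ = 2680 kg/m³
  molybdenum: σ_y = 537.8 MPa, ρ = 10300 kg/m³
  silicon nitride: σ_y = 526.0 MPa, ρ = 3220 kg/m³
  brass: σ_y = 310.0 MPa, ρ = 8490 kg/m³
  stainless steel: σ_y = 531.0 MPa, ρ = 7737 kg/m³
  silicon nitride: M = 163 kN·m/kg
  silicon carbide: M = 123 kN·m/kg
  aluminum alloy: M = 93.4 kN·m/kg
  PEEK: M = 73.3 kN·m/kg
  stainless steel: M = 68.6 kN·m/kg
  molybdenum: M = 52.2 kN·m/kg
  brass: M = 36.5 kN·m/kg
Silicon nitride ranks first.

silicon nitride, M = 163 kN·m/kg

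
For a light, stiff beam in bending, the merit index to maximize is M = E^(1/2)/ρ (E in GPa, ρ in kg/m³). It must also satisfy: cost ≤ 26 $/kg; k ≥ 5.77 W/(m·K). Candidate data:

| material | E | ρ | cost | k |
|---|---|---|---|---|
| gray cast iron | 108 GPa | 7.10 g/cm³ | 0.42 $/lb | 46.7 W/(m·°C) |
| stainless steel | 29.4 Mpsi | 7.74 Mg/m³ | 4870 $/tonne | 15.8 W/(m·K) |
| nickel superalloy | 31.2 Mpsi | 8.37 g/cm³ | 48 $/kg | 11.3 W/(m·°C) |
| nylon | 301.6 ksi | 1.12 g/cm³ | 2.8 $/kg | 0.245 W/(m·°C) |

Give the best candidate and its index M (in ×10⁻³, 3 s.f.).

Screen on constraints: cost ≤ 26 $/kg; k ≥ 5.77 W/(m·K). Survivors: gray cast iron, stainless steel.
Putting every candidate on a common basis:
  gray cast iron: E = 108.0 GPa, ρ = 7100 kg/m³
  stainless steel: E = 202.7 GPa, ρ = 7740 kg/m³
  stainless steel: M = 1.84×10⁻³
  gray cast iron: M = 1.46×10⁻³
Stainless steel has the largest M.

stainless steel, M = 1.84×10⁻³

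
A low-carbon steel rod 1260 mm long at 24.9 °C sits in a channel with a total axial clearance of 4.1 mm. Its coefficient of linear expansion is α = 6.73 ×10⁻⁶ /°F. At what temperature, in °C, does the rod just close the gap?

α = 6.73×10⁻⁶/°F × 9/5 = 12.1×10⁻⁶/K.
α·L₀·ΔT = 4.1 mm ⇒ ΔT = 4.1 / (12.1×10⁻⁶ × 1260.0) = 268.6 K.
T = 24.9 + 268.6 = 293.5 °C.

294 °C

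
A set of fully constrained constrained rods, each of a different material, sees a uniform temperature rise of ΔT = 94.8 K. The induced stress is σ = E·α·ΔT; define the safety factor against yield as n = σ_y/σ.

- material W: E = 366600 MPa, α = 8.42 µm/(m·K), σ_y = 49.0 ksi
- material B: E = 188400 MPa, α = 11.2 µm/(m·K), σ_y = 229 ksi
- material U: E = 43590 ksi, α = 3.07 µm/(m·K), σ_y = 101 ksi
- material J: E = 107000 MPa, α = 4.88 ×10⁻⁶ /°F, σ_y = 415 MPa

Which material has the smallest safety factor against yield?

material W

With everything in SI (GPa, ×10⁻⁶/K, MPa):
  material W: E = 366.6, α = 8.42, σ_y = 337.8 → σ = 293 MPa, n = 1.15
  material B: E = 188.4, α = 11.2, σ_y = 1579 → σ = 200 MPa, n = 7.89
  material U: E = 300.5, α = 3.07, σ_y = 696.4 → σ = 87.5 MPa, n = 7.96
  material J: E = 107.0, α = 8.78, σ_y = 415.0 → σ = 89.1 MPa, n = 4.66
The minimum is material W at n = 1.15.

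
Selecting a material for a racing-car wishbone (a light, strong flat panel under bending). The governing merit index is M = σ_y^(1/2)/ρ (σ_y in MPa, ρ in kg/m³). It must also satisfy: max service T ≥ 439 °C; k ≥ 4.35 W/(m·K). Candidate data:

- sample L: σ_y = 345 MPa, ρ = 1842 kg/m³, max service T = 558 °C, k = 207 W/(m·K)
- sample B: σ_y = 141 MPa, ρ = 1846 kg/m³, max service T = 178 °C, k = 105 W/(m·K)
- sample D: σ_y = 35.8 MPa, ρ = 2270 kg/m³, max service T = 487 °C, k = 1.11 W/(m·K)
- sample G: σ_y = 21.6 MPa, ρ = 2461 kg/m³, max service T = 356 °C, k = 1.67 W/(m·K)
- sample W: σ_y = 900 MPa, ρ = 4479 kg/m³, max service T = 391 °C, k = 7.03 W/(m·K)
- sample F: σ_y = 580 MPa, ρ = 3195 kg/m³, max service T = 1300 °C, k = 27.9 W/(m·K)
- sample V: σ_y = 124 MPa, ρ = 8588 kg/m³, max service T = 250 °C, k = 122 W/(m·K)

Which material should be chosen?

sample L

Screen on constraints: max service T ≥ 439 °C; k ≥ 4.35 W/(m·K). Survivors: sample L, sample F.
Computing M directly (units already consistent):
  sample L: M = 10.1×10⁻³
  sample F: M = 7.54×10⁻³
Sample L has the largest M.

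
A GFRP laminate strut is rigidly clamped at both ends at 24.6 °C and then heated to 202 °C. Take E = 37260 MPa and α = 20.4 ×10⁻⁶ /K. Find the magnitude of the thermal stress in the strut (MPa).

135 MPa

E = 37260 MPa = 37.26 GPa.
ΔT = 177.4 K. Constrained thermal stress σ = E·α·ΔT = 37.26×10³ MPa × 20.4×10⁻⁶ × 177.4 = 135 MPa (compressive).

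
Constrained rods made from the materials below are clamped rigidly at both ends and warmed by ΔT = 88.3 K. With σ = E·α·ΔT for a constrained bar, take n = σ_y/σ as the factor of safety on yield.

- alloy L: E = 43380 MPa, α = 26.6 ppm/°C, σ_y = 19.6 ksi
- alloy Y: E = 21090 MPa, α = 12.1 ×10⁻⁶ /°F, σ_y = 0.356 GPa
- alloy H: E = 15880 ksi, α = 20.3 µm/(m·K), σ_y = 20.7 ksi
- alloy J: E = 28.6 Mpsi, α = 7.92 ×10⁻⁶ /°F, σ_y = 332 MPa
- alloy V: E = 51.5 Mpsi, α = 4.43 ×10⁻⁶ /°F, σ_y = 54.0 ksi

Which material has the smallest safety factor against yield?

With everything in SI (GPa, ×10⁻⁶/K, MPa):
  alloy L: E = 43.38, α = 26.6, σ_y = 135.1 → σ = 102 MPa, n = 1.33
  alloy Y: E = 21.09, α = 21.8, σ_y = 356.0 → σ = 40.6 MPa, n = 8.78
  alloy H: E = 109.5, α = 20.3, σ_y = 142.7 → σ = 196 MPa, n = 0.727
  alloy J: E = 197.2, α = 14.3, σ_y = 332.0 → σ = 248 MPa, n = 1.34
  alloy V: E = 355.1, α = 7.97, σ_y = 372.3 → σ = 250 MPa, n = 1.49
Smallest n: alloy H with n = 0.727.

alloy H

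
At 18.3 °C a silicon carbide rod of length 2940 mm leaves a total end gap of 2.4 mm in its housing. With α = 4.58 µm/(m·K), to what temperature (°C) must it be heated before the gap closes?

197 °C

α·L₀·ΔT = 2.4 mm ⇒ ΔT = 2.4 / (4.58×10⁻⁶ × 2940.0) = 178.2 K.
T = 18.3 + 178.2 = 196.5 °C.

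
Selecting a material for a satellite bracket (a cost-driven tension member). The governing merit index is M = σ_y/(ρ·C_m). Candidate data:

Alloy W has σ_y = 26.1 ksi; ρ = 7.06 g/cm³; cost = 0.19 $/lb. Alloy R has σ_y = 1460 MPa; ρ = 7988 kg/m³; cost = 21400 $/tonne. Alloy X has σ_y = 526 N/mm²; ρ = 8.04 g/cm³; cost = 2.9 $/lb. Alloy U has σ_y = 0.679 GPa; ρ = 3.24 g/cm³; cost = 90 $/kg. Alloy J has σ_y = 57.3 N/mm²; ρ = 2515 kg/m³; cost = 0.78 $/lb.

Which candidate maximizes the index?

alloy W

Normalizing units and computing the index:
  alloy W: σ_y = 180.0 MPa, ρ = 7060 kg/m³, cost = 0.4189 $/kg
  alloy R: σ_y = 1460 MPa, ρ = 7988 kg/m³, cost = 21.40 $/kg
  alloy X: σ_y = 526.0 MPa, ρ = 8040 kg/m³, cost = 6.393 $/kg
  alloy U: σ_y = 679.0 MPa, ρ = 3240 kg/m³, cost = 90.00 $/kg
  alloy J: σ_y = 57.30 MPa, ρ = 2515 kg/m³, cost = 1.720 $/kg
  alloy W: M = 60.9 kN·m per $
  alloy J: M = 13.2 kN·m per $
  alloy X: M = 10.2 kN·m per $
  alloy R: M = 8.54 kN·m per $
  alloy U: M = 2.33 kN·m per $
Alloy W has the largest M.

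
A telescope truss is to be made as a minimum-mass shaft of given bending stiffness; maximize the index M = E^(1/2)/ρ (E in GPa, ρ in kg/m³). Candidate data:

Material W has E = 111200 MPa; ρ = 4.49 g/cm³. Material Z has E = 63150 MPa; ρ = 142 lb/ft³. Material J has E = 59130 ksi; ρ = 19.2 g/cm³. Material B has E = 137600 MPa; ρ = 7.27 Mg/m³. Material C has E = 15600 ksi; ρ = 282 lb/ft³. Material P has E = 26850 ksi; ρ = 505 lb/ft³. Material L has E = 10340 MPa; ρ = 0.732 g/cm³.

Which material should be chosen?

material L

In SI units:
  material W: E = 111.2 GPa, ρ = 4490 kg/m³
  material Z: E = 63.15 GPa, ρ = 2275 kg/m³
  material J: E = 407.7 GPa, ρ = 19200 kg/m³
  material B: E = 137.6 GPa, ρ = 7270 kg/m³
  material C: E = 107.6 GPa, ρ = 4517 kg/m³
  material P: E = 185.1 GPa, ρ = 8089 kg/m³
  material L: E = 10.34 GPa, ρ = 732.0 kg/m³
  material L: M = 4.39×10⁻³
  material Z: M = 3.49×10⁻³
  material W: M = 2.35×10⁻³
  material C: M = 2.30×10⁻³
  material P: M = 1.68×10⁻³
  material B: M = 1.61×10⁻³
  material J: M = 1.05×10⁻³
Highest index: material L.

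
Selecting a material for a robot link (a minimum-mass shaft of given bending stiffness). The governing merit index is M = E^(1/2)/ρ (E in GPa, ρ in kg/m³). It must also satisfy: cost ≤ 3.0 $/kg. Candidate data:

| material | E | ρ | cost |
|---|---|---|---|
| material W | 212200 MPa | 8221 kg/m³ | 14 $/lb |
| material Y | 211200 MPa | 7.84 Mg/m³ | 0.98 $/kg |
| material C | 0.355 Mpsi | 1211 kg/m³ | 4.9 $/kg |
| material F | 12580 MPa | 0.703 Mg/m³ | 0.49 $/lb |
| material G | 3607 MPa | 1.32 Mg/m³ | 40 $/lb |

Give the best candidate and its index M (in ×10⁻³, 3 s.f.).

Screen on constraints: cost ≤ 3.0 $/kg. Survivors: material Y, material F.
Convert each candidate to consistent units, then evaluate M:
  material Y: E = 211.2 GPa, ρ = 7840 kg/m³
  material F: E = 12.58 GPa, ρ = 703.0 kg/m³
  material F: M = 5.05×10⁻³
  material Y: M = 1.85×10⁻³
Material F has the largest M.

material F, M = 5.05×10⁻³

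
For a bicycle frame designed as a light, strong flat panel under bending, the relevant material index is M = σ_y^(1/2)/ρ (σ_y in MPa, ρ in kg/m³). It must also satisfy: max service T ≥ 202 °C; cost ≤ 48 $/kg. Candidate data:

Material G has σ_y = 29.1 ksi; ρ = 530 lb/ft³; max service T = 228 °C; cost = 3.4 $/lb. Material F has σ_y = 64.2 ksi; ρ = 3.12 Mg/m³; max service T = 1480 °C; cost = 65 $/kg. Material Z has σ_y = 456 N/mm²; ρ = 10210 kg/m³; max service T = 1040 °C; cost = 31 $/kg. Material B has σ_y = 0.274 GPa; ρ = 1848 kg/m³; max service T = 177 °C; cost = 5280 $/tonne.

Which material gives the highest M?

material Z

Screen on constraints: max service T ≥ 202 °C; cost ≤ 48 $/kg. Survivors: material G, material Z.
Normalizing units and computing the index:
  material G: σ_y = 200.6 MPa, ρ = 8490 kg/m³
  material Z: σ_y = 456.0 MPa, ρ = 10210 kg/m³
  material Z: M = 2.09×10⁻³
  material G: M = 1.67×10⁻³
The maximum is for material Z.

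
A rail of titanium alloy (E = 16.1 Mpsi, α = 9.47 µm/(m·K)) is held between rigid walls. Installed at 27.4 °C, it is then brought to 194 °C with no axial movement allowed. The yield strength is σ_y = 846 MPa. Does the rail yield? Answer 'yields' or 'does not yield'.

E = 16.1 Mpsi = 111.0 GPa.
ΔT = 166.6 K. Constrained thermal stress σ = E·α·ΔT = 111.0×10³ MPa × 9.47×10⁻⁶ × 166.6 = 175 MPa (compressive).
Compare to σ_y = 846 MPa: σ < σ_y, so it does not yield.

does not yield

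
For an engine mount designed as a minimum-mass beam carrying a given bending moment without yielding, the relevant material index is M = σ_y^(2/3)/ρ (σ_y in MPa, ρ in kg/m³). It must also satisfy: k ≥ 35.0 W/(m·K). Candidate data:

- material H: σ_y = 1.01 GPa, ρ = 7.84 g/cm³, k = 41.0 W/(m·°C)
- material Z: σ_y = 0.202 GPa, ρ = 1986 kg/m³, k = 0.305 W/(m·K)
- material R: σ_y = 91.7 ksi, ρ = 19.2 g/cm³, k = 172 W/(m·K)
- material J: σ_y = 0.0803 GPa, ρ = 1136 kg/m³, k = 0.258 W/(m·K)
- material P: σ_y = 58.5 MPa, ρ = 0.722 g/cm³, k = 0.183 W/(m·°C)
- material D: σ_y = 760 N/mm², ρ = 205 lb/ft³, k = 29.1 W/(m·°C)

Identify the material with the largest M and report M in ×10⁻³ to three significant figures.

material H, M = 12.8×10⁻³

Screen on constraints: k ≥ 35.0 W/(m·K). Survivors: material H, material R.
In SI units:
  material H: σ_y = 1010 MPa, ρ = 7840 kg/m³
  material R: σ_y = 632.2 MPa, ρ = 19200 kg/m³
  material H: M = 12.8×10⁻³
  material R: M = 3.84×10⁻³
Material H ranks first.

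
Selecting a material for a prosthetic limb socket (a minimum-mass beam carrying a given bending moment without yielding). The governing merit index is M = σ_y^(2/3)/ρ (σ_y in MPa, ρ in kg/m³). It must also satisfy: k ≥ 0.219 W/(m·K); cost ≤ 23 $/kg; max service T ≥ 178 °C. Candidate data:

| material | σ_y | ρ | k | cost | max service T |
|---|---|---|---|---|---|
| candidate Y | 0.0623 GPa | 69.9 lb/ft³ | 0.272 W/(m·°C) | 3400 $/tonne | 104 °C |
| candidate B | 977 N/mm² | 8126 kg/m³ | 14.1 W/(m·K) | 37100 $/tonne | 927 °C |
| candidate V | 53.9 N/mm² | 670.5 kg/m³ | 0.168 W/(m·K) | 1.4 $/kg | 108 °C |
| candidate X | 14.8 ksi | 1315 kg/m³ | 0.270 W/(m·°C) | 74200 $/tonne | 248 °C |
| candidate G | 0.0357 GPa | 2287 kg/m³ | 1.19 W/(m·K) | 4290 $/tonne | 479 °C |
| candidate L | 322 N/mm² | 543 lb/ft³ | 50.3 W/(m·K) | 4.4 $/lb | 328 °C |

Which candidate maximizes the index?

candidate L

Screen on constraints: k ≥ 0.219 W/(m·K); cost ≤ 23 $/kg; max service T ≥ 178 °C. Survivors: candidate G, candidate L.
After converting to SI:
  candidate G: σ_y = 35.70 MPa, ρ = 2287 kg/m³
  candidate L: σ_y = 322.0 MPa, ρ = 8698 kg/m³
  candidate L: M = 5.40×10⁻³
  candidate G: M = 4.74×10⁻³
Highest index: candidate L.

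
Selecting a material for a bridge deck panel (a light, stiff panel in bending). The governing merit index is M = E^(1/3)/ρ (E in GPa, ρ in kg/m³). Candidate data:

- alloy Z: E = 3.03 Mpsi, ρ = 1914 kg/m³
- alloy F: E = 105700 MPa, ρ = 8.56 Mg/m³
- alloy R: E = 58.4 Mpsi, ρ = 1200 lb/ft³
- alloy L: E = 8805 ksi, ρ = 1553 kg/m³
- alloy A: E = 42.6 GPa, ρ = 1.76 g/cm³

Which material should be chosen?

alloy L

Putting every candidate on a common basis:
  alloy Z: E = 20.89 GPa, ρ = 1914 kg/m³
  alloy F: E = 105.7 GPa, ρ = 8560 kg/m³
  alloy R: E = 402.7 GPa, ρ = 19220 kg/m³
  alloy L: E = 60.71 GPa, ρ = 1553 kg/m³
  alloy A: E = 42.60 GPa, ρ = 1760 kg/m³
  alloy L: M = 2.53×10⁻³
  alloy A: M = 1.98×10⁻³
  alloy Z: M = 1.44×10⁻³
  alloy F: M = 0.552×10⁻³
  alloy R: M = 0.384×10⁻³
Alloy L has the largest M.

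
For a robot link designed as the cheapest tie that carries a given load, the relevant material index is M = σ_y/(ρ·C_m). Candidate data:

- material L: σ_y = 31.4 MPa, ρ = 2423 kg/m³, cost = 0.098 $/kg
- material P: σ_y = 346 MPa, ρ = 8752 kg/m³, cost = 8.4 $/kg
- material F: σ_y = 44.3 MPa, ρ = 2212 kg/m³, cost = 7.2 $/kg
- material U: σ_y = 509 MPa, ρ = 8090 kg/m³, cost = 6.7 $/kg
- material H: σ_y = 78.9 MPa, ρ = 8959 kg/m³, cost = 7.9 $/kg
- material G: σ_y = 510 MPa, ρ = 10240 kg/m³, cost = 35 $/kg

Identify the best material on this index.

Per-candidate index values:
  material L: M = 132 kN·m per $
  material U: M = 9.39 kN·m per $
  material P: M = 4.71 kN·m per $
  material F: M = 2.78 kN·m per $
  material G: M = 1.42 kN·m per $
  material H: M = 1.11 kN·m per $
Material L has the largest M.

material L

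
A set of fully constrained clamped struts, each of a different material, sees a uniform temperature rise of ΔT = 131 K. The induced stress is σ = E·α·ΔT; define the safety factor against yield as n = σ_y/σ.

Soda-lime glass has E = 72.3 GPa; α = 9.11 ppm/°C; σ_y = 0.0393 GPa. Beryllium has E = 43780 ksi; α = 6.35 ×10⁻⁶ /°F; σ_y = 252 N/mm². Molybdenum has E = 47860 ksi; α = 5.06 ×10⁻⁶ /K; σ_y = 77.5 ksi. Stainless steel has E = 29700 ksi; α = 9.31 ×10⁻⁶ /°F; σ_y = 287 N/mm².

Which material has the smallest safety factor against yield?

soda-lime glass

In consistent units (E in GPa, α in ×10⁻⁶/K, σ_y in MPa):
  soda-lime glass: E = 72.30, α = 9.11, σ_y = 39.30 → σ = 86.3 MPa, n = 0.455
  beryllium: E = 301.9, α = 11.4, σ_y = 252.0 → σ = 452 MPa, n = 0.558
  molybdenum: E = 330.0, α = 5.06, σ_y = 534.3 → σ = 219 MPa, n = 2.44
  stainless steel: E = 204.8, α = 16.8, σ_y = 287.0 → σ = 450 MPa, n = 0.638
Soda-lime glass has the lowest safety factor, n = 0.455.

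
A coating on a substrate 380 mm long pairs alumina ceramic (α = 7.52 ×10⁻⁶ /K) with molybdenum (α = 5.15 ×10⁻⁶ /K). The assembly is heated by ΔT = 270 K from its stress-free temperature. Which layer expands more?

alumina ceramic

α(alumina ceramic) = 7.52×10⁻⁶/K vs α(molybdenum) = 5.15×10⁻⁶/K.
Higher α expands more for the same ΔT: alumina ceramic.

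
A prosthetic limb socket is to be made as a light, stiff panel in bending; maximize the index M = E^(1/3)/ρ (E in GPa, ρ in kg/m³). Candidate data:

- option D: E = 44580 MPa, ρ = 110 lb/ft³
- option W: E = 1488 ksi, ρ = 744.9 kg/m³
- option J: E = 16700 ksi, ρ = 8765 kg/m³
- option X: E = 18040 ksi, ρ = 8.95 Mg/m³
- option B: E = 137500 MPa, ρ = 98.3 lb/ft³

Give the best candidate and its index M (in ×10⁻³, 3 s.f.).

option B, M = 3.28×10⁻³

After converting to SI:
  option D: E = 44.58 GPa, ρ = 1762 kg/m³
  option W: E = 10.26 GPa, ρ = 744.9 kg/m³
  option J: E = 115.1 GPa, ρ = 8765 kg/m³
  option X: E = 124.4 GPa, ρ = 8950 kg/m³
  option B: E = 137.5 GPa, ρ = 1575 kg/m³
  option B: M = 3.28×10⁻³
  option W: M = 2.92×10⁻³
  option D: M = 2.01×10⁻³
  option X: M = 0.558×10⁻³
  option J: M = 0.555×10⁻³
The maximum is for option B.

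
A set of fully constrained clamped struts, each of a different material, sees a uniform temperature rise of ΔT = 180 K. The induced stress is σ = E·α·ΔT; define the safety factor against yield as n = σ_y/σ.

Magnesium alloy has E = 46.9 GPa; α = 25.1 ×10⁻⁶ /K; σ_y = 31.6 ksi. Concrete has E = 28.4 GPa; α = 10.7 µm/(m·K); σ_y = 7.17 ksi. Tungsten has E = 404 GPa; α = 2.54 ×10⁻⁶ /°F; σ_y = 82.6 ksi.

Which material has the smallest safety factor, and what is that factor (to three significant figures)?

concrete, n = 0.904

In consistent units (E in GPa, α in ×10⁻⁶/K, σ_y in MPa):
  magnesium alloy: E = 46.90, α = 25.1, σ_y = 217.9 → σ = 212 MPa, n = 1.03
  concrete: E = 28.40, α = 10.7, σ_y = 49.44 → σ = 54.7 MPa, n = 0.904
  tungsten: E = 404.0, α = 4.57, σ_y = 569.5 → σ = 332 MPa, n = 1.71
Concrete has the lowest safety factor, n = 0.904.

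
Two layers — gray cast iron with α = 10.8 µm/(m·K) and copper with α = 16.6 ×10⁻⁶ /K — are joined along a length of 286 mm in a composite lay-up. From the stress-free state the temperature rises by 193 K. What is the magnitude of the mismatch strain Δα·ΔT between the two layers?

Δα = |10.8 − 16.6|×10⁻⁶/K = 5.80×10⁻⁶/K.
Mismatch strain = Δα·ΔT = 5.80×10⁻⁶ × 193.0 = 1.12×10⁻³.

1.12×10⁻³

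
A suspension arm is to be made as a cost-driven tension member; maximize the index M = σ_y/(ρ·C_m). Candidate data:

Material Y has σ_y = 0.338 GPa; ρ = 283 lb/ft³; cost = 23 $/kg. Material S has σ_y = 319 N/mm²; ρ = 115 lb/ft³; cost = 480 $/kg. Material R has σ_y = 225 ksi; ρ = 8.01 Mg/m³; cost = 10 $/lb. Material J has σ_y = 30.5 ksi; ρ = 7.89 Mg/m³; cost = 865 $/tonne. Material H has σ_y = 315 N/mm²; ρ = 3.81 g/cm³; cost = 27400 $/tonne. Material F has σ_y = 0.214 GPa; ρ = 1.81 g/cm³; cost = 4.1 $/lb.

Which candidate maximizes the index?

material J

Putting every candidate on a common basis:
  material Y: σ_y = 338.0 MPa, ρ = 4533 kg/m³, cost = 23.00 $/kg
  material S: σ_y = 319.0 MPa, ρ = 1842 kg/m³, cost = 480.0 $/kg
  material R: σ_y = 1551 MPa, ρ = 8010 kg/m³, cost = 22.05 $/kg
  material J: σ_y = 210.3 MPa, ρ = 7890 kg/m³, cost = 0.8650 $/kg
  material H: σ_y = 315.0 MPa, ρ = 3810 kg/m³, cost = 27.40 $/kg
  material F: σ_y = 214.0 MPa, ρ = 1810 kg/m³, cost = 9.039 $/kg
  material J: M = 30.8 kN·m per $
  material F: M = 13.1 kN·m per $
  material R: M = 8.79 kN·m per $
  material Y: M = 3.24 kN·m per $
  material H: M = 3.02 kN·m per $
  material S: M = 0.361 kN·m per $
Material J has the largest M.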